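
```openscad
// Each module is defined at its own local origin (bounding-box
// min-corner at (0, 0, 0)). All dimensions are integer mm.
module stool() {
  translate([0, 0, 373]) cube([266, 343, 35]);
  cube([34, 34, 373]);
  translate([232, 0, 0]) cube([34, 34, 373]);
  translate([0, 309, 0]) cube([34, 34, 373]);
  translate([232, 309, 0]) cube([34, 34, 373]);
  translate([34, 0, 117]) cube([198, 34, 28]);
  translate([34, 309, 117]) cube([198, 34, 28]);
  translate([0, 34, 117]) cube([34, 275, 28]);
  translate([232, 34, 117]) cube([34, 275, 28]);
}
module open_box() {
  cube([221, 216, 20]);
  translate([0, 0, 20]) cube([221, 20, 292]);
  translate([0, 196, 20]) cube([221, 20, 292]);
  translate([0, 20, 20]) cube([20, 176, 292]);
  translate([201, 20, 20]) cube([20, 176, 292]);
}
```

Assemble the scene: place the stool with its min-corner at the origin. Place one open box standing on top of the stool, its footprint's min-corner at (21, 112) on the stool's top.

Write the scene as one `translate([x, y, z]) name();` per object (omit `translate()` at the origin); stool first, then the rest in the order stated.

stool();
translate([21, 112, 408]) open_box();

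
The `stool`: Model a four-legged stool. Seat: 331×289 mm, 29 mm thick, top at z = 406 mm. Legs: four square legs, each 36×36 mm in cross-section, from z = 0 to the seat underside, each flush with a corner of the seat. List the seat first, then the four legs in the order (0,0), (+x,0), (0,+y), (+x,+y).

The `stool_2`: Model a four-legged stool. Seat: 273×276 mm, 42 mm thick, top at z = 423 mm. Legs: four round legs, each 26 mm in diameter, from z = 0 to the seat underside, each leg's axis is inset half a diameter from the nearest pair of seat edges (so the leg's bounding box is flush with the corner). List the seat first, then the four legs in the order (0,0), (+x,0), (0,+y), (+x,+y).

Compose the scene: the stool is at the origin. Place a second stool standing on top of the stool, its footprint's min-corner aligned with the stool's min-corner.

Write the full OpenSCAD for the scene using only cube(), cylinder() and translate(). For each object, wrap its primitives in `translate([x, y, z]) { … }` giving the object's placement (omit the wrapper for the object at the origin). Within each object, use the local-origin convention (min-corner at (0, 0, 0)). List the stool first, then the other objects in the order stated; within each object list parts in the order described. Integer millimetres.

translate([0, 0, 377]) cube([331, 289, 29]);
cube([36, 36, 377]);
translate([295, 0, 0]) cube([36, 36, 377]);
translate([0, 253, 0]) cube([36, 36, 377]);
translate([295, 253, 0]) cube([36, 36, 377]);
translate([0, 0, 406]) {
  translate([0, 0, 381]) cube([273, 276, 42]);
  translate([13, 13, 0]) cylinder(h = 381, r = 13);
  translate([260, 13, 0]) cylinder(h = 381, r = 13);
  translate([13, 263, 0]) cylinder(h = 381, r = 13);
  translate([260, 263, 0]) cylinder(h = 381, r = 13);
}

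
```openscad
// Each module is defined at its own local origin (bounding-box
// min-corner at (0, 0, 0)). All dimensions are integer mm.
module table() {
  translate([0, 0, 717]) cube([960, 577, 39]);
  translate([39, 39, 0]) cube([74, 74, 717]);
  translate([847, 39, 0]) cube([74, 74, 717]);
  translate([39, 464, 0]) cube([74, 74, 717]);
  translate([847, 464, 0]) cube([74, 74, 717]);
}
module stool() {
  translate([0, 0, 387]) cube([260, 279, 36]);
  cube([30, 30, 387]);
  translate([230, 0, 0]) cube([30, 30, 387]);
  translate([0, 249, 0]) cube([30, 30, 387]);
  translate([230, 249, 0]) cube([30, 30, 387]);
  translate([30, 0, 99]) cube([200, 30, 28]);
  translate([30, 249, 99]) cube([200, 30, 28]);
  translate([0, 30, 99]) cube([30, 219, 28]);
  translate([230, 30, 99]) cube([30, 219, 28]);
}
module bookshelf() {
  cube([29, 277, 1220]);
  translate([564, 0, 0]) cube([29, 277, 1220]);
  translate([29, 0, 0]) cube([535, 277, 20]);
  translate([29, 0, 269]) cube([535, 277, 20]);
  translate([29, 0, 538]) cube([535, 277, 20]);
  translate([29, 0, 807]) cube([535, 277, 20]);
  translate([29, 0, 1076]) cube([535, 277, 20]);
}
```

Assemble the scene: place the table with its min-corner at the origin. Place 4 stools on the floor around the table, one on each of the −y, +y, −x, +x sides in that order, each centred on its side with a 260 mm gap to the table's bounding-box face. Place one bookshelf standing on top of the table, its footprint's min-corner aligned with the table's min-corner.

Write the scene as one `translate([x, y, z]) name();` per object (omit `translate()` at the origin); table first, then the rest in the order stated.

table();
translate([350, -539, 0]) stool();
translate([350, 837, 0]) stool();
translate([-520, 149, 0]) stool();
translate([1220, 149, 0]) stool();
translate([0, 0, 756]) bookshelf();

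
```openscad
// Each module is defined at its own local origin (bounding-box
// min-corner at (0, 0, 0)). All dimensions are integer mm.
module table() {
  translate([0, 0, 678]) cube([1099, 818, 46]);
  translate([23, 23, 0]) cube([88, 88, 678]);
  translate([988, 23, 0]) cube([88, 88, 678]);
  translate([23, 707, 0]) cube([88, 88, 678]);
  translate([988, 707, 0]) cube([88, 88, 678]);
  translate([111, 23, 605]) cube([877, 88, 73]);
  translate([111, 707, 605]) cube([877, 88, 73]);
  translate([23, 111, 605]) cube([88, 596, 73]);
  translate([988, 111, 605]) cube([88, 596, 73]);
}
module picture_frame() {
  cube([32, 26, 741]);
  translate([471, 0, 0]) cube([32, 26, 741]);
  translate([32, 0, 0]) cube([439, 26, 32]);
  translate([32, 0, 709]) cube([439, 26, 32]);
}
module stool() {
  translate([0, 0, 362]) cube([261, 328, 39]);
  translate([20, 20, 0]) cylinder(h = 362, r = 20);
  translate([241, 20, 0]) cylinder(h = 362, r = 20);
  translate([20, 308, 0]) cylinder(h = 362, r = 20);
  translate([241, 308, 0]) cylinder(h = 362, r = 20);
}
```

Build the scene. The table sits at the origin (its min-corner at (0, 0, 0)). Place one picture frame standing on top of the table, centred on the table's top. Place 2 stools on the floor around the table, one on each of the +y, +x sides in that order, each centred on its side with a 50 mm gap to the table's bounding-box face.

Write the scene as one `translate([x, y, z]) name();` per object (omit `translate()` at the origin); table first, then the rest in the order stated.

table();
translate([298, 396, 724]) picture_frame();
translate([419, 868, 0]) stool();
translate([1149, 245, 0]) stool();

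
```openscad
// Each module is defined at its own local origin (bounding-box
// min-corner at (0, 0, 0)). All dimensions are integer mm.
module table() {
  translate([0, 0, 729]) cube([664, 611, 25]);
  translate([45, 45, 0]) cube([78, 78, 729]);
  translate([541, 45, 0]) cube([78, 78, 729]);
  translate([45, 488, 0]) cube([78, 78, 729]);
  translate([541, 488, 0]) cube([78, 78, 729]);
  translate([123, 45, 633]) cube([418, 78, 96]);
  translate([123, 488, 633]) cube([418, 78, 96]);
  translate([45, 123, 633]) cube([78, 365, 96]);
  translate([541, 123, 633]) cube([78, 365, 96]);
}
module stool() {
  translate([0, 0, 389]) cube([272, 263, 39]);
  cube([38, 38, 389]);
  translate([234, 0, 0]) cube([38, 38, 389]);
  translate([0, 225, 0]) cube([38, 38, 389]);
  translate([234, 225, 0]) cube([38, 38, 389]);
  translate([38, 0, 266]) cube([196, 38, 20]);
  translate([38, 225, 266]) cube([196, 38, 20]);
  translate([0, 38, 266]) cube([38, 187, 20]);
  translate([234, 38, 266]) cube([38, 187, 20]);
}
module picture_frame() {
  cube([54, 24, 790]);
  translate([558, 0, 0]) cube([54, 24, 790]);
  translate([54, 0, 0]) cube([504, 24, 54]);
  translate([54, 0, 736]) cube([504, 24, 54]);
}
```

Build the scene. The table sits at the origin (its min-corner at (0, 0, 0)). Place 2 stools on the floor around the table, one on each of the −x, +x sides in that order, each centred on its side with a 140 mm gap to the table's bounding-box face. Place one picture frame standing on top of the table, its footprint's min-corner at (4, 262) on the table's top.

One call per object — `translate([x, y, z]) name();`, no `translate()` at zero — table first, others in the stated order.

table();
translate([-412, 174, 0]) stool();
translate([804, 174, 0]) stool();
translate([4, 262, 754]) picture_frame();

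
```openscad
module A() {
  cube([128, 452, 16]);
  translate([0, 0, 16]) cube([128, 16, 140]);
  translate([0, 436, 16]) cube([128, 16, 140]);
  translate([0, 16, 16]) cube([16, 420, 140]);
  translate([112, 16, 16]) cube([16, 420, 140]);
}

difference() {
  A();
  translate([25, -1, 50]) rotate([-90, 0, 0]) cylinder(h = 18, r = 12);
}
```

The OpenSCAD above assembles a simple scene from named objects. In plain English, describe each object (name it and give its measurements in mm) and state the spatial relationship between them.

A is an open-topped rectangular box: outside dimensions 128×452×156 mm, with a uniform wall and base thickness of 16 mm. The base is a full 128×452 slab on the floor; four walls sit on top of the base. The front and back walls (the −y and +y sides) span the full width; the two side walls fit between them.

The open box has a circular hole of radius 12 mm through its front wall, centred at (x = 25, z = 50).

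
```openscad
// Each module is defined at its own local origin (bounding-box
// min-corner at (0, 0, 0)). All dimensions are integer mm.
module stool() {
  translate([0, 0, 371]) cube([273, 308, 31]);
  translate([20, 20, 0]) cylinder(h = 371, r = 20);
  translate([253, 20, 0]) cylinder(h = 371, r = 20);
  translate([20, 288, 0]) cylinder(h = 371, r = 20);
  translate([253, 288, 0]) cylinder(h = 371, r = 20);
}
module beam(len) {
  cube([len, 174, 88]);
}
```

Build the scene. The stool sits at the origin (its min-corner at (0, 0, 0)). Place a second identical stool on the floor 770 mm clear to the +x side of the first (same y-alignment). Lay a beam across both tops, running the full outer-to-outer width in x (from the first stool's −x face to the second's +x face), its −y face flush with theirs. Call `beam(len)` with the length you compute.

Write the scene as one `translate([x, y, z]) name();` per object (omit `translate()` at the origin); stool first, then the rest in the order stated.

stool();
translate([1043, 0, 0]) stool();
translate([0, 0, 402]) beam(1316);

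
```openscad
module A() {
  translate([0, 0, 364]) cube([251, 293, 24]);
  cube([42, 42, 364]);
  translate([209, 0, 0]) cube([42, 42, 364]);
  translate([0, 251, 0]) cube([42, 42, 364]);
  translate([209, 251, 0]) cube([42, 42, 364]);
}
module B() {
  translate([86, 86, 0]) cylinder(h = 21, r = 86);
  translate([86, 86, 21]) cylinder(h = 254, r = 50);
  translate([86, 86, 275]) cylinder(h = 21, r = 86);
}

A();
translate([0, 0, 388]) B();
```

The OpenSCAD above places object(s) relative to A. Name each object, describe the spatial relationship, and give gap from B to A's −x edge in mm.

The spool's min-x is at 0; the stool's min-x is 0; gap = 0 mm.

A is a stool. B is a spool. The spool is on top of the stool. The gap from the spool to the stool's −x edge is 0 mm.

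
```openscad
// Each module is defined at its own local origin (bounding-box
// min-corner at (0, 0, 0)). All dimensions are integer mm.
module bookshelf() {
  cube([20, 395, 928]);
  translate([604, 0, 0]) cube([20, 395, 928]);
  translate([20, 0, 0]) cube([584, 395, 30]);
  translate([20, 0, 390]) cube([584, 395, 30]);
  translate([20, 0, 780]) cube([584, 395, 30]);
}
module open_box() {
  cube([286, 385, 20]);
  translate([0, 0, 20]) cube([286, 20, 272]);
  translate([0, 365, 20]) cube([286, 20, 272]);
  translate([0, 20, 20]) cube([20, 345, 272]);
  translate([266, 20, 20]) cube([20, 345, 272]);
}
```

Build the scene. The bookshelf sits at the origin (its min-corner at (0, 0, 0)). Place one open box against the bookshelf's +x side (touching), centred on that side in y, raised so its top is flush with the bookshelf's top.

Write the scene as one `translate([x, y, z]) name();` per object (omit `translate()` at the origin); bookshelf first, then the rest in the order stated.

bookshelf();
translate([624, 5, 636]) open_box();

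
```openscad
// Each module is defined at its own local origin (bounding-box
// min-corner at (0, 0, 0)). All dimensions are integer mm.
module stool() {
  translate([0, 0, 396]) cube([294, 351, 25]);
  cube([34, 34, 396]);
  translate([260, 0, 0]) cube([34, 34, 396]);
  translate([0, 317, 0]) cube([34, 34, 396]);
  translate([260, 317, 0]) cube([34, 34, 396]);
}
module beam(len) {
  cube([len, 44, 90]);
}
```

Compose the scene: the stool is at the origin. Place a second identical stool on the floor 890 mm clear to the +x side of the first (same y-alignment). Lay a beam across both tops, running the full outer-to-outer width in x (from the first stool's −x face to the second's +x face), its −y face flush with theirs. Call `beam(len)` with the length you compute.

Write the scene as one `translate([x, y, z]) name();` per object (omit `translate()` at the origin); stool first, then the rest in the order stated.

stool();
translate([1184, 0, 0]) stool();
translate([0, 0, 421]) beam(1478);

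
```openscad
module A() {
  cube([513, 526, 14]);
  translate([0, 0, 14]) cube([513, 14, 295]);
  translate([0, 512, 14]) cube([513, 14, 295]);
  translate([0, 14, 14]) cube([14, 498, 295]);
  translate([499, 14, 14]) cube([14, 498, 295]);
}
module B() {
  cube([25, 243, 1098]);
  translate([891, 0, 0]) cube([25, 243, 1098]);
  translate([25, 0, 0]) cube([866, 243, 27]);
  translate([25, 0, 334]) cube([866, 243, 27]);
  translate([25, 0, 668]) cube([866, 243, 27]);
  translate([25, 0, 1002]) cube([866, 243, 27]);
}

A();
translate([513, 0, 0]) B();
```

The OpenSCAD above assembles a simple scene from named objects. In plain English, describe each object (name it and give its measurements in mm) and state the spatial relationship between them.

A is an open storage box with external size 513×526×309 mm and wall thickness 14 mm (the base is also 14 mm thick). The base covers the whole footprint; the four walls stand on the base, with the y-facing walls full-width and the x-facing walls fitting between their inner faces.

B is a bookshelf 916 mm wide overall, 243 mm deep and 1098 mm tall. The two sides are 25 mm thick vertical panels. 4 horizontal shelves of 27 mm thickness span between the inner faces of the sides; the lowest shelf sits on the floor and shelves are stacked with a clear vertical gap of 307 mm between each pair.

The bookshelf is against the open box's +x side, with their −y faces flush.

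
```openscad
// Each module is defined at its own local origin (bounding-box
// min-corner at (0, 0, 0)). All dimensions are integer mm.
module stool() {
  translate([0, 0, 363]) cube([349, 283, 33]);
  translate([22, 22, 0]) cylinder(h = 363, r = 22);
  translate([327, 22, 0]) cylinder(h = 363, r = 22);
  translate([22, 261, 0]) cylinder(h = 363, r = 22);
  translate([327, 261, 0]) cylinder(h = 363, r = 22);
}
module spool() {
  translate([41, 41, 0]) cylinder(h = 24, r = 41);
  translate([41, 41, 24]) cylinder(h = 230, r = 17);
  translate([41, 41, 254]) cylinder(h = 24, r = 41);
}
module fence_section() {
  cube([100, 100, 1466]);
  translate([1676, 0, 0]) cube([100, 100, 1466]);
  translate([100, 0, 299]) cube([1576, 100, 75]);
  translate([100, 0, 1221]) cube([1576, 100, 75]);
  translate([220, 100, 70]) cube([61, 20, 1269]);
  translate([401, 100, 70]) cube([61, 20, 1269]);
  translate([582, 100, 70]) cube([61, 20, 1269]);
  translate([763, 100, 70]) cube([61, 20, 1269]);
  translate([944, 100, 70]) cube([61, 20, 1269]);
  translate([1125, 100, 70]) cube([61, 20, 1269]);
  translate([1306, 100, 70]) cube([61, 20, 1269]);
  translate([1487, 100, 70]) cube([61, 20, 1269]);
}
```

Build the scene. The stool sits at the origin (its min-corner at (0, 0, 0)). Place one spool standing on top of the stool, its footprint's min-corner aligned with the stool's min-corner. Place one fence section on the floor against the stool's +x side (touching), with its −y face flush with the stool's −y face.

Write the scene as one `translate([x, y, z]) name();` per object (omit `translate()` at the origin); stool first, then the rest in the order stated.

stool();
translate([0, 0, 396]) spool();
translate([349, 0, 0]) fence_section();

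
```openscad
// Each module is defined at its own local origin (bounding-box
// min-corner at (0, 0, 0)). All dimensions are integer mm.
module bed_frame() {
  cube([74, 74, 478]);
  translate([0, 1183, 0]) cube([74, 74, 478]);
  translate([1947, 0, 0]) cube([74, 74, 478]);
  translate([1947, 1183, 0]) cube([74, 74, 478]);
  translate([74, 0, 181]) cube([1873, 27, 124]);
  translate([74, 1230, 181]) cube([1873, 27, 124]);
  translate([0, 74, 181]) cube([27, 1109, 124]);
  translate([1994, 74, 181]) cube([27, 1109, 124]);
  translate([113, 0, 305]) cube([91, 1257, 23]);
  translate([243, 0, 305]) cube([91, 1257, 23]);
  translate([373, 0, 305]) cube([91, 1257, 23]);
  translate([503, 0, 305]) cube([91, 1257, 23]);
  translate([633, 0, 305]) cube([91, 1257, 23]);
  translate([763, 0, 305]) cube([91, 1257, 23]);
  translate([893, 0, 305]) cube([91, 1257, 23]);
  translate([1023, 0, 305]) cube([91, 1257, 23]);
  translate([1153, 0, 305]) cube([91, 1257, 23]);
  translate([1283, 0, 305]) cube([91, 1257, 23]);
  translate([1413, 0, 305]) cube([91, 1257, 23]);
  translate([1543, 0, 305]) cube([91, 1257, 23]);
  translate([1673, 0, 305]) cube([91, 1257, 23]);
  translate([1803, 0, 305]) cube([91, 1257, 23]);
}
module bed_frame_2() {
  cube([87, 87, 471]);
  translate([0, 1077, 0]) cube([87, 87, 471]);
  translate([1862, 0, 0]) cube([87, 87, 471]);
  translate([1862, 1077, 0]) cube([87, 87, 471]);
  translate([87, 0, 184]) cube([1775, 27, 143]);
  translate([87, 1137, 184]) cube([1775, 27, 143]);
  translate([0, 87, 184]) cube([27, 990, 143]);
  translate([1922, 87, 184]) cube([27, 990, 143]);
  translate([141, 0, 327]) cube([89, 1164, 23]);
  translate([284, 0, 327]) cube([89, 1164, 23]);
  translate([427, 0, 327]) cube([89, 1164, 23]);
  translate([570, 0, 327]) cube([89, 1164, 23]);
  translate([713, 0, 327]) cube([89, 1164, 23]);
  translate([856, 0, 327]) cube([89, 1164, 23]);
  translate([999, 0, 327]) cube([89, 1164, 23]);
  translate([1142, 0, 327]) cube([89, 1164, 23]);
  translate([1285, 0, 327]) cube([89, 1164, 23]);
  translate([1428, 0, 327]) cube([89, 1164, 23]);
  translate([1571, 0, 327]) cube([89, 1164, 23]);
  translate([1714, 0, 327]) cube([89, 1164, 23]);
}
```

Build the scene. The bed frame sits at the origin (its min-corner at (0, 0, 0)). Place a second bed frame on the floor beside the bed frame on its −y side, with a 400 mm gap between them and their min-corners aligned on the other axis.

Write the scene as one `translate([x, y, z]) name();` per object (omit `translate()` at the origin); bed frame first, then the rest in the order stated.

bed_frame();
translate([0, -1564, 0]) bed_frame_2();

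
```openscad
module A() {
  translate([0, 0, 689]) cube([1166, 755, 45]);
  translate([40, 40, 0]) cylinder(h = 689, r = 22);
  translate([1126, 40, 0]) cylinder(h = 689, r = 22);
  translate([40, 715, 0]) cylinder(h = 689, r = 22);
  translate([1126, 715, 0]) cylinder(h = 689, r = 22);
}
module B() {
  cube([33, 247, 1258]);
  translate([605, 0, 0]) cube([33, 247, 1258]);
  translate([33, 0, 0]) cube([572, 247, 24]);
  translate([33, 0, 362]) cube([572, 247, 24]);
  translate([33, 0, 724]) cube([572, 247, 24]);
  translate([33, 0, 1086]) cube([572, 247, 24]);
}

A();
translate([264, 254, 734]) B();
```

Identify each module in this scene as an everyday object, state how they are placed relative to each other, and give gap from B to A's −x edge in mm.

The bookshelf's min-x is at 264; the table's min-x is 0; gap = 264 mm.

A is a table. B is a bookshelf. The bookshelf is on top of the table, centred. The gap from the bookshelf to the table's −x edge is 264 mm.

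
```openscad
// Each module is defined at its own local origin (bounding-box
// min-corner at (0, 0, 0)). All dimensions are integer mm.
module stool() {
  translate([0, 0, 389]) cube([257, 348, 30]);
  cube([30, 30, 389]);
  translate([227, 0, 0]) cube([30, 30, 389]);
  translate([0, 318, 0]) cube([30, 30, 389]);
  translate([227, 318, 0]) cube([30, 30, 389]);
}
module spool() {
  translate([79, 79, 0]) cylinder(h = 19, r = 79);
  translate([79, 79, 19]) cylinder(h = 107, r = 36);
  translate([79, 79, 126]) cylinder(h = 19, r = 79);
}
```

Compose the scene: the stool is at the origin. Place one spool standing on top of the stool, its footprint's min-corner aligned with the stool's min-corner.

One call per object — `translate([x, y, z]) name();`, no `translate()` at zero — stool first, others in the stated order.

stool();
translate([0, 0, 419]) spool();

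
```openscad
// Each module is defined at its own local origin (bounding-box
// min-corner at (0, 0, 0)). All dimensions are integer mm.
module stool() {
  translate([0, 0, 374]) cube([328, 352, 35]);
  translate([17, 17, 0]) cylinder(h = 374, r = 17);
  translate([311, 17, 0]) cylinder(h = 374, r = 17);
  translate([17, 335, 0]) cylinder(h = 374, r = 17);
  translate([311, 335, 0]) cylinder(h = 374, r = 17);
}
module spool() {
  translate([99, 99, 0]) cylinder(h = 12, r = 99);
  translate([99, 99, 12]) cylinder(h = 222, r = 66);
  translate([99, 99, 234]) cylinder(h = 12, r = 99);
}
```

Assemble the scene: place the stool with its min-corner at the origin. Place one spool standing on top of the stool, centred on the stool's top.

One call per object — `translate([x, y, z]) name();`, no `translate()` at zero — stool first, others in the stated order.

stool();
translate([65, 77, 409]) spool();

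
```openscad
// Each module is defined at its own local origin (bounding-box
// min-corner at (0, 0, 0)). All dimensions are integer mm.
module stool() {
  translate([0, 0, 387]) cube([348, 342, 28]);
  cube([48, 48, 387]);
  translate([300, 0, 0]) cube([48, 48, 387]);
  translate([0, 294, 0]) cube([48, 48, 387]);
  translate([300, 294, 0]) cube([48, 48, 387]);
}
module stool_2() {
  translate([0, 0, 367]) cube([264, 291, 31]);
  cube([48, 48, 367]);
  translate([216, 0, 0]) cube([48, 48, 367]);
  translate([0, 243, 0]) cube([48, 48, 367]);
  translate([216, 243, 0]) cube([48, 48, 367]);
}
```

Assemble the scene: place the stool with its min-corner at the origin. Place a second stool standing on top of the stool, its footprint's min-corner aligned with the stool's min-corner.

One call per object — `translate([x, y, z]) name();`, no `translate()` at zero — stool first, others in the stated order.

stool();
translate([0, 0, 415]) stool_2();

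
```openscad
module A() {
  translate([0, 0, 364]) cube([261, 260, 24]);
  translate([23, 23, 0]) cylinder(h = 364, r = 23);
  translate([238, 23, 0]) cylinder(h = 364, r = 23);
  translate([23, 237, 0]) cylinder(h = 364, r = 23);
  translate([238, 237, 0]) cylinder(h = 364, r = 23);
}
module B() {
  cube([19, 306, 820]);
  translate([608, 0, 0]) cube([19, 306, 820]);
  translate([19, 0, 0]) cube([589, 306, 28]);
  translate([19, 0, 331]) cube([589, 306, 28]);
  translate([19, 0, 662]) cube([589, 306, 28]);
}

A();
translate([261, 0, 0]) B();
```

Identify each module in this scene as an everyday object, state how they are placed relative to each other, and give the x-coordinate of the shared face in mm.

A is a stool. B is a bookshelf. The bookshelf is against the stool's +x side, with their −y faces flush. The x-coordinate of the shared face is 261 mm.

The stool's +x face and the bookshelf's −x face are both at x = 261 mm.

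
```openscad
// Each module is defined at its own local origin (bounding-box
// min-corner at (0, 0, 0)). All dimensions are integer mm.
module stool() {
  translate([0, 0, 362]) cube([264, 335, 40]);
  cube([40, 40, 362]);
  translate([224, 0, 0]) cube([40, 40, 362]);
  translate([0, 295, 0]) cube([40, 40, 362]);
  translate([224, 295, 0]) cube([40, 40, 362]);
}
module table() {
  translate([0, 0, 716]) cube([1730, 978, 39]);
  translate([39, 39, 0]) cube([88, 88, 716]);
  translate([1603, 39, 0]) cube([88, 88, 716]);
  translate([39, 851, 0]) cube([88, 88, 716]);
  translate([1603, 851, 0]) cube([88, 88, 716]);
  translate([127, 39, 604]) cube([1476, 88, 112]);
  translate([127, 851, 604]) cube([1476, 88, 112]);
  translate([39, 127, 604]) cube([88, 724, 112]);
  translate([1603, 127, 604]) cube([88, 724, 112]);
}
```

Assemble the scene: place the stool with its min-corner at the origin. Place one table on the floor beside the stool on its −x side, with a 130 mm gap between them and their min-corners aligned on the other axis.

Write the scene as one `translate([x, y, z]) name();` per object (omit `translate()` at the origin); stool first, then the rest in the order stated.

stool();
translate([-1860, 0, 0]) table();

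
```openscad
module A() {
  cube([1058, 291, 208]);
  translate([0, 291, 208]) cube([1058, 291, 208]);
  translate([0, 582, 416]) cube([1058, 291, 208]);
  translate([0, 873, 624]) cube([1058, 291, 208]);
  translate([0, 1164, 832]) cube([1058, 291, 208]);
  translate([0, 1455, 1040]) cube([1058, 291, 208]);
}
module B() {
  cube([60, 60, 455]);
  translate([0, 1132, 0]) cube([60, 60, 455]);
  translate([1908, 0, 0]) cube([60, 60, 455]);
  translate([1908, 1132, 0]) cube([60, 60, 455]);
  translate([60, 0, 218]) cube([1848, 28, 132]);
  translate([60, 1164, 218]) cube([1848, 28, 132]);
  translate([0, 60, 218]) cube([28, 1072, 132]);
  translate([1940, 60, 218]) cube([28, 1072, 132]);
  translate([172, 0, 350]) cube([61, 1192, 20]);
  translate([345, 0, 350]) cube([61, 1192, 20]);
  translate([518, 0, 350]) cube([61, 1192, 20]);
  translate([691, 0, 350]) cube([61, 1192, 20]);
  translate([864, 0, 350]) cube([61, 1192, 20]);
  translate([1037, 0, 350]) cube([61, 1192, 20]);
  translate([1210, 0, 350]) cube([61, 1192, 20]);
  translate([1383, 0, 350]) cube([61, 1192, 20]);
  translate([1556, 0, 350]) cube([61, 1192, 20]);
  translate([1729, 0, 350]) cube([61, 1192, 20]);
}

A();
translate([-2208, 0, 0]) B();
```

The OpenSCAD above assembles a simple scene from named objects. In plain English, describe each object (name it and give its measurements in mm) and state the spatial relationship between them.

A is a run of 6 identical solid stair steps. Each tread is 1058×291 mm and each step block is 208 mm high. Step 1 rests on the floor; step k is offset from step 1 by (k−1)×291 mm in y and (k−1)×208 mm in z.

B is a bed frame 1968 mm long (x) by 1192 mm wide (y). Four 60×60 mm corner posts, 455 mm tall, at the corners of the footprint. Four rails of 28 mm thickness and 132 mm height run between adjacent posts with their undersides at z = 218 mm, their outer faces flush with the outside of the frame (the two x-running rails run between the posts' inner faces; the two y-running rails run between the posts' inner faces). 10 slats, each 61 mm wide (x) and 20 mm thick, lie across the top of the two x-running rails, running the full 1192 mm width of the frame in y; the slats are evenly spaced along x between the inner faces of the end posts with equal gaps (rounded down to the nearest mm) at the −x end and between each pair — any rounding remainder accumulates at the +x end.

The bed frame is on the floor beside the staircase on its −x side.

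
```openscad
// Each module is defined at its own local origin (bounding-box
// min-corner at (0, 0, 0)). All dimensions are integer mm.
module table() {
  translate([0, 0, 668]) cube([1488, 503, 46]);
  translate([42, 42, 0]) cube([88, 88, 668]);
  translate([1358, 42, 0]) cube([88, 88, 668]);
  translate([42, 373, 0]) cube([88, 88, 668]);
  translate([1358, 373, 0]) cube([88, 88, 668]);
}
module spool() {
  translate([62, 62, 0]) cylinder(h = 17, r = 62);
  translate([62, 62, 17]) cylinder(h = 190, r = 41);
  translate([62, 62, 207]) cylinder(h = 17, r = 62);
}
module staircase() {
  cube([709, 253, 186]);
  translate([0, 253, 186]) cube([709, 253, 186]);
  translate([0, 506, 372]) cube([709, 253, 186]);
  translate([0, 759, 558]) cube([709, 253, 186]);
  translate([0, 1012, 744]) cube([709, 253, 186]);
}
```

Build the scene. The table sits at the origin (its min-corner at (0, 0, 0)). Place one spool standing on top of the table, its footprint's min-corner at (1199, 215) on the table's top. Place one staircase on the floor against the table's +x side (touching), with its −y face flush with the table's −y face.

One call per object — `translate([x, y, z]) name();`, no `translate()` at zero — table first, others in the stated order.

table();
translate([1199, 215, 714]) spool();
translate([1488, 0, 0]) staircase();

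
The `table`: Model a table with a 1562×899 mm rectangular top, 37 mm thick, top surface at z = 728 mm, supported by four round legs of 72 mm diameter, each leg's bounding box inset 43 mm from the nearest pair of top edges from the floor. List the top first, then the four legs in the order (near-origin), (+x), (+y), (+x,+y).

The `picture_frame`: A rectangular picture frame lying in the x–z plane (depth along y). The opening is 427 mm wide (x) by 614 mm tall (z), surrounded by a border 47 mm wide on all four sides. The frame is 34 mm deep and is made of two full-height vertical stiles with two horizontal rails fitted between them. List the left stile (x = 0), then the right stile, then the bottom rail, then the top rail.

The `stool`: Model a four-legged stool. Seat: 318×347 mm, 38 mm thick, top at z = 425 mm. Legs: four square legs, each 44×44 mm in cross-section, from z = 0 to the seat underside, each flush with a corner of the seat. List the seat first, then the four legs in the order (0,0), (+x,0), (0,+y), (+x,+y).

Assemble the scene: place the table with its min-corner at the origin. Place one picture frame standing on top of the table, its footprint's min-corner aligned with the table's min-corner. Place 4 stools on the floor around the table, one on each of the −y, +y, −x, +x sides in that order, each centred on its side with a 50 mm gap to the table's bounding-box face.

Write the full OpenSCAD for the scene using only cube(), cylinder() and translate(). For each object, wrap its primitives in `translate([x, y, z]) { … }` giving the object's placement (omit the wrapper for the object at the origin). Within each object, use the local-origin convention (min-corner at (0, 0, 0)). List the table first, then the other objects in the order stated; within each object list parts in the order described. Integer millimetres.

translate([0, 0, 691]) cube([1562, 899, 37]);
translate([79, 79, 0]) cylinder(h = 691, r = 36);
translate([1483, 79, 0]) cylinder(h = 691, r = 36);
translate([79, 820, 0]) cylinder(h = 691, r = 36);
translate([1483, 820, 0]) cylinder(h = 691, r = 36);
translate([0, 0, 728]) {
  cube([47, 34, 708]);
  translate([474, 0, 0]) cube([47, 34, 708]);
  translate([47, 0, 0]) cube([427, 34, 47]);
  translate([47, 0, 661]) cube([427, 34, 47]);
}
translate([622, -397, 0]) {
  translate([0, 0, 387]) cube([318, 347, 38]);
  cube([44, 44, 387]);
  translate([274, 0, 0]) cube([44, 44, 387]);
  translate([0, 303, 0]) cube([44, 44, 387]);
  translate([274, 303, 0]) cube([44, 44, 387]);
}
translate([622, 949, 0]) {
  translate([0, 0, 387]) cube([318, 347, 38]);
  cube([44, 44, 387]);
  translate([274, 0, 0]) cube([44, 44, 387]);
  translate([0, 303, 0]) cube([44, 44, 387]);
  translate([274, 303, 0]) cube([44, 44, 387]);
}
translate([-368, 276, 0]) {
  translate([0, 0, 387]) cube([318, 347, 38]);
  cube([44, 44, 387]);
  translate([274, 0, 0]) cube([44, 44, 387]);
  translate([0, 303, 0]) cube([44, 44, 387]);
  translate([274, 303, 0]) cube([44, 44, 387]);
}
translate([1612, 276, 0]) {
  translate([0, 0, 387]) cube([318, 347, 38]);
  cube([44, 44, 387]);
  translate([274, 0, 0]) cube([44, 44, 387]);
  translate([0, 303, 0]) cube([44, 44, 387]);
  translate([274, 303, 0]) cube([44, 44, 387]);
}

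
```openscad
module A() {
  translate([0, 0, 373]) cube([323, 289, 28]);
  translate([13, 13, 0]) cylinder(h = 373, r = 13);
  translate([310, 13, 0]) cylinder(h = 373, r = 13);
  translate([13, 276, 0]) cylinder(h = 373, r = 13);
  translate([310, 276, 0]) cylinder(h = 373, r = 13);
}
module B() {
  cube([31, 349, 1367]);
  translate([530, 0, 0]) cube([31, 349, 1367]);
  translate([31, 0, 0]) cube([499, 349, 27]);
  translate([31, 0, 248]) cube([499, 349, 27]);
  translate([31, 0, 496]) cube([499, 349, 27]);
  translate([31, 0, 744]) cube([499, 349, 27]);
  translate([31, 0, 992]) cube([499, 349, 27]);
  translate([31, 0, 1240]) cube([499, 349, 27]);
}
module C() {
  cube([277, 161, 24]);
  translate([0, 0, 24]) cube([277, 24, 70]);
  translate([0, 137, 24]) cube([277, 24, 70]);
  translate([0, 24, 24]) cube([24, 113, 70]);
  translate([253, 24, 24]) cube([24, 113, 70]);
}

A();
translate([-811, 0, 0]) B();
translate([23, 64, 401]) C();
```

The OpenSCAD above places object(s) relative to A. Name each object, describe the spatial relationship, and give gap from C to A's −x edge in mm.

The open box's min-x is at 23; the stool's min-x is 0; gap = 23 mm.

A is a stool. B is a bookshelf. C is an open box. The bookshelf is on the floor beside the stool on its −x side. The open box is on top of the stool, centred. The gap from the open box to the stool's −x edge is 23 mm.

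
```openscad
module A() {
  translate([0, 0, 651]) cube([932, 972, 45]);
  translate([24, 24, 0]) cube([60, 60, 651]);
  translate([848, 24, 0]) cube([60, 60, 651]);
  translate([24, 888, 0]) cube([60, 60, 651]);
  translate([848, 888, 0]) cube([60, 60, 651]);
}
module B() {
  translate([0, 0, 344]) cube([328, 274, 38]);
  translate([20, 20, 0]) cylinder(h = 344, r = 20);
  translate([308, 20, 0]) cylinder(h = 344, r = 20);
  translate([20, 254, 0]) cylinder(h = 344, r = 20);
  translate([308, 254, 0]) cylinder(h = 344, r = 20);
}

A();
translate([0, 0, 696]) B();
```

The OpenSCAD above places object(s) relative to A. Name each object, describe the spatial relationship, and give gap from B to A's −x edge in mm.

The stool's min-x is at 0; the table's min-x is 0; gap = 0 mm.

A is a table. B is a stool. The stool is on top of the table. The gap from the stool to the table's −x edge is 0 mm.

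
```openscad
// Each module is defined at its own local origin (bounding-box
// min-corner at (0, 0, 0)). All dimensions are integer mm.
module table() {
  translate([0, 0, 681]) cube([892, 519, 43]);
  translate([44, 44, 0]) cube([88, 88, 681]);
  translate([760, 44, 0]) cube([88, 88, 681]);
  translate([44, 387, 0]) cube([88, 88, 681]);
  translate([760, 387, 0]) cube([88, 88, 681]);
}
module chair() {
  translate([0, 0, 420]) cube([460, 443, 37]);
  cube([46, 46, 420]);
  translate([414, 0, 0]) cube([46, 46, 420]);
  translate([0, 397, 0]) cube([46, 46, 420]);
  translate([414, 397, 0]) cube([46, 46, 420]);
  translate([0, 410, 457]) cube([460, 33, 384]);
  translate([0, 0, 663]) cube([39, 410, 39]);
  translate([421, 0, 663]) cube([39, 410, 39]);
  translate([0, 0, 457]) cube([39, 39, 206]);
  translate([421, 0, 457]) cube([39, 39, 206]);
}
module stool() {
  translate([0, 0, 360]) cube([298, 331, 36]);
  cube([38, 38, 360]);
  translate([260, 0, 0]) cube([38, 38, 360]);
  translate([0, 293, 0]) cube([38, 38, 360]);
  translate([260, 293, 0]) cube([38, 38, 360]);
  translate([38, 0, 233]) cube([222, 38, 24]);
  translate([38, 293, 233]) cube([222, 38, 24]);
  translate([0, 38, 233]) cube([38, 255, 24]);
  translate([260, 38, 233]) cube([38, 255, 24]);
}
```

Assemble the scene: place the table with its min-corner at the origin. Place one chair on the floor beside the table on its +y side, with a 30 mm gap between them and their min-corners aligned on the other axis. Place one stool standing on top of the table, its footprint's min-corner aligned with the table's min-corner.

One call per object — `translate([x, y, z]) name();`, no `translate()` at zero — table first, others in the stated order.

table();
translate([0, 549, 0]) chair();
translate([0, 0, 724]) stool();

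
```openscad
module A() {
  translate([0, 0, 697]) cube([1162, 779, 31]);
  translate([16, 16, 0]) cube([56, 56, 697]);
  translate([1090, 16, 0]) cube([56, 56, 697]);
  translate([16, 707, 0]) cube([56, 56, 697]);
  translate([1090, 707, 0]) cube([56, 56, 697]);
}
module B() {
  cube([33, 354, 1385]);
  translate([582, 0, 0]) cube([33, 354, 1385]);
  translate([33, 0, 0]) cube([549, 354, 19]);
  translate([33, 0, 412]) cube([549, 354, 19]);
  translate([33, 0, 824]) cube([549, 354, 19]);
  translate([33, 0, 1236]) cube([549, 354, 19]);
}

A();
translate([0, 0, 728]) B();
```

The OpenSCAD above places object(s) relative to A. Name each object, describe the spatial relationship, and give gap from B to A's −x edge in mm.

The bookshelf's min-x is at 0; the table's min-x is 0; gap = 0 mm.

A is a table. B is a bookshelf. The bookshelf is on top of the table. The gap from the bookshelf to the table's −x edge is 0 mm.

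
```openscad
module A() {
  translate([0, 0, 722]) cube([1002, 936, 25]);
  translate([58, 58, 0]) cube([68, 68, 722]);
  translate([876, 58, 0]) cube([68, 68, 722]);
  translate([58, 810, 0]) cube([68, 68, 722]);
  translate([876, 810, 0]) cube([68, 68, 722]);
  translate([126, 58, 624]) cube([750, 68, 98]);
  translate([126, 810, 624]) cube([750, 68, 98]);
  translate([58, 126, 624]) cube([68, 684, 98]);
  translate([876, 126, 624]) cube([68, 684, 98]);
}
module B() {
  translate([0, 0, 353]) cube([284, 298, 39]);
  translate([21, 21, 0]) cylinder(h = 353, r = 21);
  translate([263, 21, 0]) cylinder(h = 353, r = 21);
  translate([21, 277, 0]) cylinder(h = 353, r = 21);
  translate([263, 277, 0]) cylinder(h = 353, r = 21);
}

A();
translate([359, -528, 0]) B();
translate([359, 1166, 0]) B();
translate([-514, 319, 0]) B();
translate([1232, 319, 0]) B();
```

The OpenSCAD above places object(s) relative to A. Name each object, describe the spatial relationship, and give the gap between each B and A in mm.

Each stool's nearest face is 230 mm from the table's bounding box.

A is a table. B is a stool. Four stools sit around the table at the −y, +y, −x, +x sides. The gap between each stool and the table is 230 mm.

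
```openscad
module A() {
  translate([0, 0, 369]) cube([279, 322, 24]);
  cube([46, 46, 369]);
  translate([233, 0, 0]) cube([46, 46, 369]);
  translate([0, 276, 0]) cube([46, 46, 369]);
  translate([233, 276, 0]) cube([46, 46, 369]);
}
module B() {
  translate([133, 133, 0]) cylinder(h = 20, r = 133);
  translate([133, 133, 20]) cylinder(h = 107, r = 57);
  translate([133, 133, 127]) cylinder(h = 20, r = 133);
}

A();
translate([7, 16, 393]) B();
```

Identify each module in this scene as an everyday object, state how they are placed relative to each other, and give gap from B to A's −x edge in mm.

A is a stool. B is a spool. The spool is on top of the stool. The gap from the spool to the stool's −x edge is 7 mm.

The spool's min-x is at 7; the stool's min-x is 0; gap = 7 mm.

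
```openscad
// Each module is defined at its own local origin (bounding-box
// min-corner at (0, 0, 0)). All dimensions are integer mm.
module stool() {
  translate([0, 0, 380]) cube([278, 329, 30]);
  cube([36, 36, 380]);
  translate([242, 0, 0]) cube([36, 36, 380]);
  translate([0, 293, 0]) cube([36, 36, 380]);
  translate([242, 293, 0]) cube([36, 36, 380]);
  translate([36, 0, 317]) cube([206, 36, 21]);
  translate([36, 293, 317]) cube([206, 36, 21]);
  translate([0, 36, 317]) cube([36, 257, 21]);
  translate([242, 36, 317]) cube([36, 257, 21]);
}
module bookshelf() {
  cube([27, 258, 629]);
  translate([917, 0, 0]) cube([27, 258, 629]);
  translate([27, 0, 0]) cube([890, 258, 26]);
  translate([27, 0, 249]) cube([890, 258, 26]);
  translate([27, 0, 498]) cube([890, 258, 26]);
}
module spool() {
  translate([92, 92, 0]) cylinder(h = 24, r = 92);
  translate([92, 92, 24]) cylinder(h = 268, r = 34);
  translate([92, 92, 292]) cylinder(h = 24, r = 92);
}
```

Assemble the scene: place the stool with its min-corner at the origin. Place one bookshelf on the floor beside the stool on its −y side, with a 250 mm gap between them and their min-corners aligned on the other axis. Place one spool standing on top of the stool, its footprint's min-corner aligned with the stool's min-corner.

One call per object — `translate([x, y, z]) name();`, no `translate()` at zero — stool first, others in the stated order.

stool();
translate([0, -508, 0]) bookshelf();
translate([0, 0, 410]) spool();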